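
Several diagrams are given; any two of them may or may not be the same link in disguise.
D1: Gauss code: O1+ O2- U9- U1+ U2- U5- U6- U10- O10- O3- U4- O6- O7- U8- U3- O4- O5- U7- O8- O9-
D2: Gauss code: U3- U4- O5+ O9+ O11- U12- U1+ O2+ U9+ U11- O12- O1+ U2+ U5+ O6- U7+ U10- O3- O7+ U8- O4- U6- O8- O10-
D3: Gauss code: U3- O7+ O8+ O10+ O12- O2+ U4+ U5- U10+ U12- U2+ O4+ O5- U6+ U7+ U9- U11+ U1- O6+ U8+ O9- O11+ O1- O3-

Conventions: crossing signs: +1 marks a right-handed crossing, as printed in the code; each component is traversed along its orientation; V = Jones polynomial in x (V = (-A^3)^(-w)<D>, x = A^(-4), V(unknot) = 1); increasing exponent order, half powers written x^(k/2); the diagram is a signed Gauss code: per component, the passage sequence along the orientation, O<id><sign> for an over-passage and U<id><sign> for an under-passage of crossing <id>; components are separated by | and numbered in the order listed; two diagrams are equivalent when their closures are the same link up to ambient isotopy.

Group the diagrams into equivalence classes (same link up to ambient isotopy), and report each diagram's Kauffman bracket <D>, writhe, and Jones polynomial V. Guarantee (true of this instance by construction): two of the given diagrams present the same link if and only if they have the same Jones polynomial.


equivalence classes: {D1} | {D2} | {D3}
D1 (bracket A^-16 + A^-8 - A^-4 + 1 - A^4; 10 crossings at w = -8): V = -x^-7 + x^-6 - x^-5 + x^-4 + x^-2
V(D2) = -x^-6 + x^-5 - x^-4 + 2x^-3 - x^-2 + x^-1  (w -2, c 12, <D> = A^-2 - A^2 + 2A^6 - A^10 + A^14 - A^18)
D3 (bracket A^6; 12 crossings at w = +2): V = 1
key observation: 3 classes among 3 diagrams; unequal V(x) rules out equality


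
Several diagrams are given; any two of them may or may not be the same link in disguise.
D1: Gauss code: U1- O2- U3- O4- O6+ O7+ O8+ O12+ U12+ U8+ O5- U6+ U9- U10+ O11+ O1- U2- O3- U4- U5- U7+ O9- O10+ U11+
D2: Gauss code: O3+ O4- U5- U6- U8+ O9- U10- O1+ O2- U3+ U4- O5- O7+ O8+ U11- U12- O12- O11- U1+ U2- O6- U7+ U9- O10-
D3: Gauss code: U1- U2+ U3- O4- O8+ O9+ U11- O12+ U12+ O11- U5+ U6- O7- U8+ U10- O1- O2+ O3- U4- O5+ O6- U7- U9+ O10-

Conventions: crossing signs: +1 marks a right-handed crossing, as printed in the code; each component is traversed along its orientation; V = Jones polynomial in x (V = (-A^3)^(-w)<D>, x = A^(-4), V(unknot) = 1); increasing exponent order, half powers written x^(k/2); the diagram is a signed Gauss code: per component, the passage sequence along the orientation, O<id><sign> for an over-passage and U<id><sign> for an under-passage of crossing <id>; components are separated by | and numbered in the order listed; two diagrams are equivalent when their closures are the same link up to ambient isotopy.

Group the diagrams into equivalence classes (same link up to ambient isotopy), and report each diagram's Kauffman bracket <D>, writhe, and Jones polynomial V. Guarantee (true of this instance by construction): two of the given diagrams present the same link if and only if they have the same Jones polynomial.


equivalence classes: {D1, D2, D3}
D1 (bracket A^4 + A^12 - A^16; 12 crossings at w = 0): V = -x^-4 + x^-3 + x^-1
D2 (bracket A^-8 + 1 - A^4; 12 crossings at w = -4): V = -x^-4 + x^-3 + x^-1
V(D3) = -x^-4 + x^-3 + x^-1  [12 crossings, <D> = A^-2 + A^6 - A^10, w = -2]
key observation: one V(x) for all 3 diagrams — one class (guaranteed)


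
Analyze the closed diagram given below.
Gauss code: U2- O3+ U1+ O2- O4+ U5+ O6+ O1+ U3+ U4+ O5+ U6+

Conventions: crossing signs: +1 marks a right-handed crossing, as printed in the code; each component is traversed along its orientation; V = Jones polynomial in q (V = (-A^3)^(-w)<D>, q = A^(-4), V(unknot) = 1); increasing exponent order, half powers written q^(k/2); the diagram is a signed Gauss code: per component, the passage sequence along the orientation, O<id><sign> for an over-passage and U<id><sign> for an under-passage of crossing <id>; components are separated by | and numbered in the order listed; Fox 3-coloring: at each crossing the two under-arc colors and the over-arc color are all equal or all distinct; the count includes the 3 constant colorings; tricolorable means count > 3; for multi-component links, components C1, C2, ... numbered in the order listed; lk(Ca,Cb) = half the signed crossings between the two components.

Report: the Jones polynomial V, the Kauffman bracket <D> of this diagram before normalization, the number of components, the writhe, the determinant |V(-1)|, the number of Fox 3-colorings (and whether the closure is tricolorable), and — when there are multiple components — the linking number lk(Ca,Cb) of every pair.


V = q - q^2 + 2q^3 - q^4 + q^5 - q^6
<D> = -A^-12 + A^-8 - A^-4 + 2 - A^4 + A^8 (w = +4)
1 component over 6 crossings, w = +4
3 Fox colorings among 3^6, |V(-1)| = 7: not tricolorable
why: det 7 = |V(-1)|; not divisible by 3, so not tricolorable


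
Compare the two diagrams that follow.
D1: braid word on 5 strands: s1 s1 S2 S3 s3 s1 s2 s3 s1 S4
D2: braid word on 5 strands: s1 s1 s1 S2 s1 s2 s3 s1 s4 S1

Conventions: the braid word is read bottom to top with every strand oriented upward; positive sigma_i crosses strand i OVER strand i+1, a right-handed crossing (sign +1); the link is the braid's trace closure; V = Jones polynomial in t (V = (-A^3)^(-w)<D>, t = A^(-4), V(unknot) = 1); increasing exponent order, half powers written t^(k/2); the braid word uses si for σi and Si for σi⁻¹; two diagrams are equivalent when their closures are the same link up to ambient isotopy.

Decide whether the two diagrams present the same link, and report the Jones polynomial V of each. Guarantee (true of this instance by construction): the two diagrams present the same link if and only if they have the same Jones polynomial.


equivalent: yes
V(D1) = t + t^3 - t^4  (w +4, c 10, <D> = -A^-4 + 1 + A^8)
V(D2) = t + t^3 - t^4  [10 crossings, <D> = -A^2 + A^6 + A^14, w = +6]
key observation: one V(t) for all 2 diagrams — one class (guaranteed)


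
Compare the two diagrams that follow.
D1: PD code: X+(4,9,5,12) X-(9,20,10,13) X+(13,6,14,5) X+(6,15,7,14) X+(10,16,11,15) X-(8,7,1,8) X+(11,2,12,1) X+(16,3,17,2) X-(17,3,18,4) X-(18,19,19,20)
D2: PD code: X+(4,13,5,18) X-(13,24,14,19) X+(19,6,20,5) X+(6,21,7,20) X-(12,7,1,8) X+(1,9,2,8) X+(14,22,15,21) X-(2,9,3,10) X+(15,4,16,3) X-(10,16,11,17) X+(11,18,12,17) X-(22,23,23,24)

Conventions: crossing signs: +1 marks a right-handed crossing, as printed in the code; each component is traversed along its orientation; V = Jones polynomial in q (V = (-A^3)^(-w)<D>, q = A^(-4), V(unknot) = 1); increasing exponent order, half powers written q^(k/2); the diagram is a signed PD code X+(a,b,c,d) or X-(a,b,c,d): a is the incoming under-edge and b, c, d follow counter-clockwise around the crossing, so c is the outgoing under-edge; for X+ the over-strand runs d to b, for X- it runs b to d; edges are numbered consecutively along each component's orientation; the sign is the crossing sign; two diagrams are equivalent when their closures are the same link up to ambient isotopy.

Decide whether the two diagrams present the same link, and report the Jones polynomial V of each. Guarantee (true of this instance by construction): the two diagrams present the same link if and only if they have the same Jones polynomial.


equivalent: yes
D1 (bracket A^-14 + 2A^-6 + A^2; 10 crossings at w = +2): V = q + 2q^3 + q^5
D2 (bracket A^-14 + 2A^-6 + A^2; 12 crossings at w = +2): V = q + 2q^3 + q^5
key observation: from 10 to 12 crossings by R-moves: one link, two diagrams


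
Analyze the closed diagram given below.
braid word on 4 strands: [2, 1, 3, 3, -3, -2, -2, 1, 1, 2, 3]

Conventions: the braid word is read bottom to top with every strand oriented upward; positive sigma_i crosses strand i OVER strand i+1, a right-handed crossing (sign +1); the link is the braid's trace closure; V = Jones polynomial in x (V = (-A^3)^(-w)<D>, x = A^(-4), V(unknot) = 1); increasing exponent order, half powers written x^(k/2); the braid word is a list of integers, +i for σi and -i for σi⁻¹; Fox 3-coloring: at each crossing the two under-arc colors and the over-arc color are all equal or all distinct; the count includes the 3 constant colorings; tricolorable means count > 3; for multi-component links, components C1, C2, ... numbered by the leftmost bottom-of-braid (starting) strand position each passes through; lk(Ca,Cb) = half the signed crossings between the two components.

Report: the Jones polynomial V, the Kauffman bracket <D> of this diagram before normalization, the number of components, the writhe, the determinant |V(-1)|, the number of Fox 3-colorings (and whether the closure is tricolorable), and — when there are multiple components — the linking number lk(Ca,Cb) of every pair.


Jones polynomial: V(x) = 2x - 2x^2 + 3x^3 - 3x^4 + 2x^5 - 2x^6 + x^7
<D> = -A^-13 + 2A^-9 - 2A^-5 + 3A^-1 - 3A^3 + 2A^7 - 2A^11; writhe +5
components 1, writhe +5 (11 crossings)
3-colorings: 9 of 3^11, det 15 — tricolorable
note: the span of V is 6, forcing >= 6 crossings in any diagram


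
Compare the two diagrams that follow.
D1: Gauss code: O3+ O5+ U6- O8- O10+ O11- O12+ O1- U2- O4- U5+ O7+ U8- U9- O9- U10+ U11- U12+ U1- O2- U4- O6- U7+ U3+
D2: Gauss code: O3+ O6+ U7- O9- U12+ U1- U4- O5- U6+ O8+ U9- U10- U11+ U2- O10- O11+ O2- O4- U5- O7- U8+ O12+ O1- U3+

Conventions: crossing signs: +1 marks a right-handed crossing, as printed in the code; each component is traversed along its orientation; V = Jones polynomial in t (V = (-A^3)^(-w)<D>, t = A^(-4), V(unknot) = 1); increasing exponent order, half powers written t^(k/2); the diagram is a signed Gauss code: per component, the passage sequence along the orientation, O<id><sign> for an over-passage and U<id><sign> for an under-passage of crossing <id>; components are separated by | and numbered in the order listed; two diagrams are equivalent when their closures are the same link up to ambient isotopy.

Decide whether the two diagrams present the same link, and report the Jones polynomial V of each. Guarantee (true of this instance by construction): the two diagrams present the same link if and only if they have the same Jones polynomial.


equivalent: yes
V(D1) = t^-5 - 2t^-4 + 2t^-3 - 2t^-2 + 2t^-1 - 1 + t  (w -2, c 12, <D> = A^-10 - A^-6 + 2A^-2 - 2A^2 + 2A^6 - 2A^10 + A^14)
V(D2) = t^-5 - 2t^-4 + 2t^-3 - 2t^-2 + 2t^-1 - 1 + t  (w -2, c 12, <D> = A^-10 - A^-6 + 2A^-2 - 2A^2 + 2A^6 - 2A^10 + A^14)
why: Reidemeister moves carry D1 (12 crossings) to D2 (12)


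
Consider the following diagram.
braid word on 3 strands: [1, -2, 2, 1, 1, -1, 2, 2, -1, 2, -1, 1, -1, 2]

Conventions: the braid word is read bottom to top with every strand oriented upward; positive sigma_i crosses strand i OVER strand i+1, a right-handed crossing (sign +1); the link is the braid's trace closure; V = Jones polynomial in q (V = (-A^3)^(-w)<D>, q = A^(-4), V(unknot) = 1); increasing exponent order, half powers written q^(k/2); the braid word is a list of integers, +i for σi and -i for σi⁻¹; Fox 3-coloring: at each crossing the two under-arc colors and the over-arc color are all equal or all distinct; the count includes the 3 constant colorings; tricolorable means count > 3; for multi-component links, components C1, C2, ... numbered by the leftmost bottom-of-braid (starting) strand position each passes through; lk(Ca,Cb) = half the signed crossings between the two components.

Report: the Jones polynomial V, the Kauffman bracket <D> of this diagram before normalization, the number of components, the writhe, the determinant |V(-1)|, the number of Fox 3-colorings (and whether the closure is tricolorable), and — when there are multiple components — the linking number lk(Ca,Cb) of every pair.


V = 2q - 2q^2 + 3q^3 - 3q^4 + 2q^5 - 2q^6 + q^7
<D> = A^-16 - 2A^-12 + 2A^-8 - 3A^-4 + 3 - 2A^4 + 2A^8 (w = +4)
1 component over 14 crossings, w = +4
9 Fox colorings among 3^14, |V(-1)| = 15: tricolorable
why: det 15 = |V(-1)|; divisible by 3, so tricolorable


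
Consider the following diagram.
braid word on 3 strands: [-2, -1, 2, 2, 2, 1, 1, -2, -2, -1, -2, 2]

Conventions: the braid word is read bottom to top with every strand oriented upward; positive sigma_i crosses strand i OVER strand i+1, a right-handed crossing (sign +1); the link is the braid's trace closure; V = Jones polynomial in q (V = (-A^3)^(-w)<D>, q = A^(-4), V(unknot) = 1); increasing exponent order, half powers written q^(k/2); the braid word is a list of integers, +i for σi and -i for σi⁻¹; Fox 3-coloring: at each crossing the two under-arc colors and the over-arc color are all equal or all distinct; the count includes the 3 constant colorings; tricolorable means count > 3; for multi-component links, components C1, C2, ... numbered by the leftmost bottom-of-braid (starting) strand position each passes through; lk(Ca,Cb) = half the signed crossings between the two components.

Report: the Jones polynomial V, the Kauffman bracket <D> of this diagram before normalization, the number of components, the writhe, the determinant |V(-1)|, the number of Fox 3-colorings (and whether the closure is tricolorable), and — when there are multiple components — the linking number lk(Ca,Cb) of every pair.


V = -q^-3 + 2q^-2 - 2q^-1 + 3 - 2q + 2q^2 - q^3
<D> = -A^-12 + 2A^-8 - 2A^-4 + 3 - 2A^4 + 2A^8 - A^12 (w = 0)
1 component over 12 crossings, w = 0
3 Fox colorings among 3^12, |V(-1)| = 13: not tricolorable
why: the word shrinks to σ2⁻¹ σ1⁻¹ σ2 σ2 σ2 σ1 σ1 σ2⁻¹ σ2⁻¹ σ1⁻¹ after cancelling


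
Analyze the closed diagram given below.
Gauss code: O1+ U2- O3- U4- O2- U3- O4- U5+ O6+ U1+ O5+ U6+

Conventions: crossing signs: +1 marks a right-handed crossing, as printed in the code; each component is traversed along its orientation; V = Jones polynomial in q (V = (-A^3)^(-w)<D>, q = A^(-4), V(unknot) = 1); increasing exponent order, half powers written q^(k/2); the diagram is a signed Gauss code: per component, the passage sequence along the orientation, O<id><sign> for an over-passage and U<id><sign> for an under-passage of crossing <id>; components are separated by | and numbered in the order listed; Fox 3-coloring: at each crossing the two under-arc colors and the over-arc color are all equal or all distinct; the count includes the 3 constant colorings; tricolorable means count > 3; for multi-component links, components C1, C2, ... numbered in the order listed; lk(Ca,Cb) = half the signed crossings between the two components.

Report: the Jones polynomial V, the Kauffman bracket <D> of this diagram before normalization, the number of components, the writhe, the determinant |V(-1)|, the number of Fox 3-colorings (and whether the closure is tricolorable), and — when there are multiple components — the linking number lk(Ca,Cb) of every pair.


V = -q^-3 + q^-2 - q^-1 + 3 - q + q^2 - q^3
<D> = -A^-12 + A^-8 - A^-4 + 3 - A^4 + A^8 - A^12 (w = 0)
1 component over 6 crossings, w = 0
27 Fox colorings among 3^6, |V(-1)| = 9: tricolorable
why: w = 0 shifts under R1 moves; the (-A^3)^(0) factor cancels that in V


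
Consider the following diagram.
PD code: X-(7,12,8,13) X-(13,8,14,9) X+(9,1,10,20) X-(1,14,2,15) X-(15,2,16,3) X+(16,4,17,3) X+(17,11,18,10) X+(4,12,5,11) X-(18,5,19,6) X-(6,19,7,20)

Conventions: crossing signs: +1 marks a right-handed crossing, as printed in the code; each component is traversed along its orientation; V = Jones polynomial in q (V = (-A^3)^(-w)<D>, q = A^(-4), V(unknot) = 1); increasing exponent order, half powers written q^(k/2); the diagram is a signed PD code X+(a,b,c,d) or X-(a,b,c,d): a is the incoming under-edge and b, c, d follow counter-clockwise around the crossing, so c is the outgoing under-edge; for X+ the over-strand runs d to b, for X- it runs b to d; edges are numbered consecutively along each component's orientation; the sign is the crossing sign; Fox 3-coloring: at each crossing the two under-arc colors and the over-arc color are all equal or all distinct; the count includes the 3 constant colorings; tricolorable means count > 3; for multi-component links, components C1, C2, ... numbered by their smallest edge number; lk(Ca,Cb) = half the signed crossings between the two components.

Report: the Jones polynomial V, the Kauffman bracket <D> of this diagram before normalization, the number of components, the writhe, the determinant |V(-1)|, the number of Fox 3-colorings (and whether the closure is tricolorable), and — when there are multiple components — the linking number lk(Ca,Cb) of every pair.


V = q^-5 - 2q^-4 + 2q^-3 - 2q^-2 + 2q^-1 - 1 + q
<D> = A^-10 - A^-6 + 2A^-2 - 2A^2 + 2A^6 - 2A^10 + A^14 (w = -2)
1 component over 10 crossings, w = -2
3 Fox colorings among 3^10, |V(-1)| = 11: not tricolorable
why: V spans 6 powers of q: at least 6 crossings in any diagram


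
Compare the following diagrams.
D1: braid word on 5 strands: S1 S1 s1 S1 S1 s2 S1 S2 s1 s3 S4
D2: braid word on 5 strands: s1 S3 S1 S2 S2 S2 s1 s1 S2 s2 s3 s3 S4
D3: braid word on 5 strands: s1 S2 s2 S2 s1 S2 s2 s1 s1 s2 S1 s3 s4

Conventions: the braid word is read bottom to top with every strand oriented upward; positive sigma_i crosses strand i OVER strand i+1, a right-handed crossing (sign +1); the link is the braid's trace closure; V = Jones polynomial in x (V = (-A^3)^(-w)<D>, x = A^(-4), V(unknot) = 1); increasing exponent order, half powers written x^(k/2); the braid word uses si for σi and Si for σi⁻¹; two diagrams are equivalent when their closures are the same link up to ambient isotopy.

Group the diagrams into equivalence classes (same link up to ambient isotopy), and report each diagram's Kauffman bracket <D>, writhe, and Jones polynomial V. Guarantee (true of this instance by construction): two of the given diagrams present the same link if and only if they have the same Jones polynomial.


equivalence classes: {D1} | {D2} | {D3}
D1 (bracket A^-7 + A; 11 crossings at w = -3): V = -x^(-5/2) - x^(-1/2)
V(D2) = x^(-7/2) - x^(-5/2) + x^(-3/2) - 2x^(-1/2) - x^(3/2)  (w -1, c 13, <D> = A^-9 + 2A^-1 - A^3 + A^7 - A^11)
D3 (bracket -A^-3 + A^5 + A^9 + A^13; 13 crossings at w = +5): V = -x^(1/2) - x^(3/2) - x^(5/2) + x^(9/2)
key observation: V(x) takes 3 values over 3 diagrams, fixing the grouping


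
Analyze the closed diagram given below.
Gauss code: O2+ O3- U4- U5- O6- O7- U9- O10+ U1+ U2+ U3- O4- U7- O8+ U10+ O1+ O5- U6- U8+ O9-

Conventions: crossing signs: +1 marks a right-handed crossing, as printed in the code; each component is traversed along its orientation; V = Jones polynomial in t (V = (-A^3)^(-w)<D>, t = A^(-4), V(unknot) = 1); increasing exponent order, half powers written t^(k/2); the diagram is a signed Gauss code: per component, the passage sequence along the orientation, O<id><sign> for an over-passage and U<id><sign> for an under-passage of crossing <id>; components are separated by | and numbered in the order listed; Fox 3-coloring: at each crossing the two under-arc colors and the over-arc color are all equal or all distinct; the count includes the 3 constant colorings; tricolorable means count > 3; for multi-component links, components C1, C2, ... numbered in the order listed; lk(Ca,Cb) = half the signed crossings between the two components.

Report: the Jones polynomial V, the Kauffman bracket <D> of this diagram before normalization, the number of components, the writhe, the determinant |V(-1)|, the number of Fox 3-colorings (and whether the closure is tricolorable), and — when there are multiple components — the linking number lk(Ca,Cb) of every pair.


Jones polynomial: V(t) = -t^-5 + t^-4 - t^-3 + 2t^-2 - t^-1 + 2 - t
<D> = -A^-10 + 2A^-6 - A^-2 + 2A^2 - A^6 + A^10 - A^14; writhe -2
components 1, writhe -2 (10 crossings)
3-colorings: 9 of 3^10, det 9 — tricolorable
note: |V(-1)| = 9: so tricolorable, since 3 divides 9


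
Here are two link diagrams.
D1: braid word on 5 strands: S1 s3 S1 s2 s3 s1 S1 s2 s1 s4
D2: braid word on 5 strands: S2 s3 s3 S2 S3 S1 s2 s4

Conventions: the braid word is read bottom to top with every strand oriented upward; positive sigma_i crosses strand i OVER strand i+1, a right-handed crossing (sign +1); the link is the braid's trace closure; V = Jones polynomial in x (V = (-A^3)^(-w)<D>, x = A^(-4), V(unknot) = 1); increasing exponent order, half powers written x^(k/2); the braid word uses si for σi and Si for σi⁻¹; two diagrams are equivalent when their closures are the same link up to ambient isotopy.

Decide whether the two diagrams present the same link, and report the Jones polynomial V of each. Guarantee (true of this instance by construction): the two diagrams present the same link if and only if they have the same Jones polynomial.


same link: no
V(D1) = x + x^3 - x^4  [10 crossings, <D> = -A^-4 + 1 + A^8, w = +4]
D2 (bracket 1; 8 crossings at w = 0): V = 1
note: V(x) takes 2 values over 2 diagrams, fixing the grouping


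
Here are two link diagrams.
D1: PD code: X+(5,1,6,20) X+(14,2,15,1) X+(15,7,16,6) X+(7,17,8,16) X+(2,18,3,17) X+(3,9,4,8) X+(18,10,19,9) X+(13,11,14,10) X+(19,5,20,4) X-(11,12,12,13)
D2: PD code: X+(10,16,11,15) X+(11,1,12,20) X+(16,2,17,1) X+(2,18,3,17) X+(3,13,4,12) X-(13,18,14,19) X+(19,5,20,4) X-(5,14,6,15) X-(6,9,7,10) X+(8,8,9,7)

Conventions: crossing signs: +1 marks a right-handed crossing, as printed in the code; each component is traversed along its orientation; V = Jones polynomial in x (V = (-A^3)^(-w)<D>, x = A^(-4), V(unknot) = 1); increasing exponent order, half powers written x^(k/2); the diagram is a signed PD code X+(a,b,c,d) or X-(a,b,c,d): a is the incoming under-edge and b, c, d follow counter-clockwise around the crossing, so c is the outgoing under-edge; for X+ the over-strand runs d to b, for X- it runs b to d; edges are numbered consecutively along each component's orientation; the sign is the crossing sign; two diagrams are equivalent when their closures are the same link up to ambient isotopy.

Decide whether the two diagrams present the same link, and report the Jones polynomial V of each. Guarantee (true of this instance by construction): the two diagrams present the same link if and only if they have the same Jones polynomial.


equivalent: no
V(D1) = x^3 + x^5 - x^8  (w +8, c 10, <D> = -A^-8 + A^4 + A^12)
V(D2) = x - x^2 + 2x^3 - x^4 + x^5 - x^6  [10 crossings, <D> = -A^-12 + A^-8 - A^-4 + 2 - A^4 + A^8, w = +4]
key observation: 2 classes among 2 diagrams; unequal V(x) rules out equality


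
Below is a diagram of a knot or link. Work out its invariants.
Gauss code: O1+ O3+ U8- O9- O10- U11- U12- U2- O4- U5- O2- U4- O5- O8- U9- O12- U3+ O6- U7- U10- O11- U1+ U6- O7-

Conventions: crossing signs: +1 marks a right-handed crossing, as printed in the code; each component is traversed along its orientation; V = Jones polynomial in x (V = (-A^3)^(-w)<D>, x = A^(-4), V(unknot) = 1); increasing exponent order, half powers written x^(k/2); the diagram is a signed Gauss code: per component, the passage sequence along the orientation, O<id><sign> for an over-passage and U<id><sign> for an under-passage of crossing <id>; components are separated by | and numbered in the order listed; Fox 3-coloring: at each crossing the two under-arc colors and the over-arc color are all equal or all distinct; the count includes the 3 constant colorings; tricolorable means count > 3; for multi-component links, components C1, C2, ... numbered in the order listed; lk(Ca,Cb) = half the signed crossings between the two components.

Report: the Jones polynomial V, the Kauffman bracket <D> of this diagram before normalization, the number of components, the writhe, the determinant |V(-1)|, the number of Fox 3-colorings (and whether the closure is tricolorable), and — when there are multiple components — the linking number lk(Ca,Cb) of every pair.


V = x^-11 - 2x^-10 + 2x^-9 - 3x^-8 + 2x^-7 - 2x^-6 + 2x^-5 + x^-3
<D> = A^-12 + 2A^-4 - 2 + 2A^4 - 3A^8 + 2A^12 - 2A^16 + A^20 (w = -8)
1 component over 12 crossings, w = -8
9 Fox colorings among 3^12, |V(-1)| = 15: tricolorable
why: det 15 = |V(-1)|; divisible by 3, so tricolorable


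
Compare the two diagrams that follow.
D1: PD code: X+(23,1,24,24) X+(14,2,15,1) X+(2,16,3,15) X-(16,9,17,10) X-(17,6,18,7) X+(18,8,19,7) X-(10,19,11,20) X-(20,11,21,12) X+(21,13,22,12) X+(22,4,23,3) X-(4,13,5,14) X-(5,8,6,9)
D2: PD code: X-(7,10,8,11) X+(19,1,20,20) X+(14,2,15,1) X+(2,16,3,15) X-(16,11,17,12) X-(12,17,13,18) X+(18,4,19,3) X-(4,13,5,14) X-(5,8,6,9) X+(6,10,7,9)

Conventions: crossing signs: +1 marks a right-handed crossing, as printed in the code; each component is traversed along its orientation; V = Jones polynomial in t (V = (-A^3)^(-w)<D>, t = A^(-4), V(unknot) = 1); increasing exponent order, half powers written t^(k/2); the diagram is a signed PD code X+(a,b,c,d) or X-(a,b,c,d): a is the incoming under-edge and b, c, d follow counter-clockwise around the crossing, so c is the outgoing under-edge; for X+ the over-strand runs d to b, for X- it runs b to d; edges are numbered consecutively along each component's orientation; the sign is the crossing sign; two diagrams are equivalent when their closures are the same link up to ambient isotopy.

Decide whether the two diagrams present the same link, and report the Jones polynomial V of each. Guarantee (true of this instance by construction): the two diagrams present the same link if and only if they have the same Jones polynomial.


equivalent: yes
D1 (bracket -A^-12 + 2A^-8 - 2A^-4 + 3 - 2A^4 + 2A^8 - A^12; 12 crossings at w = 0): V = -t^-3 + 2t^-2 - 2t^-1 + 3 - 2t + 2t^2 - t^3
V(D2) = -t^-3 + 2t^-2 - 2t^-1 + 3 - 2t + 2t^2 - t^3  [10 crossings, <D> = -A^-12 + 2A^-8 - 2A^-4 + 3 - 2A^4 + 2A^8 - A^12, w = 0]
observation: from 12 to 10 crossings by R-moves: one link, two diagrams


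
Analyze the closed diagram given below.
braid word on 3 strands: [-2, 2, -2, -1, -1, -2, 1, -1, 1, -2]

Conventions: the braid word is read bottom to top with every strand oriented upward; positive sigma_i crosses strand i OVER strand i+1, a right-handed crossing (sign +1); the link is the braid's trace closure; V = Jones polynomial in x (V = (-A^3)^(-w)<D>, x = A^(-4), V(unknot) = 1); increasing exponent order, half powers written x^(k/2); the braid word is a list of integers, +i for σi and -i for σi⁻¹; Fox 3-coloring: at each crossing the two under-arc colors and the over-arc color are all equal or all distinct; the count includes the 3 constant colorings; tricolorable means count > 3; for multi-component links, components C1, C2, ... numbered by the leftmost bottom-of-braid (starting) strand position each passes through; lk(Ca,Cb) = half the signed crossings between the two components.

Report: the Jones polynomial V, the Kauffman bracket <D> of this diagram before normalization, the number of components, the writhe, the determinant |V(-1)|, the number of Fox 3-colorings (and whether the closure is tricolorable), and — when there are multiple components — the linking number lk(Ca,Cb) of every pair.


V = -x^-6 + x^-5 - x^-4 + 2x^-3 - x^-2 + x^-1
<D> = A^-8 - A^-4 + 2 - A^4 + A^8 - A^12 (w = -4)
1 component over 10 crossings, w = -4
3 Fox colorings among 3^10, |V(-1)| = 7: not tricolorable
why: w = -4 shifts under R1 moves; the (-A^3)^(4) factor cancels that in V


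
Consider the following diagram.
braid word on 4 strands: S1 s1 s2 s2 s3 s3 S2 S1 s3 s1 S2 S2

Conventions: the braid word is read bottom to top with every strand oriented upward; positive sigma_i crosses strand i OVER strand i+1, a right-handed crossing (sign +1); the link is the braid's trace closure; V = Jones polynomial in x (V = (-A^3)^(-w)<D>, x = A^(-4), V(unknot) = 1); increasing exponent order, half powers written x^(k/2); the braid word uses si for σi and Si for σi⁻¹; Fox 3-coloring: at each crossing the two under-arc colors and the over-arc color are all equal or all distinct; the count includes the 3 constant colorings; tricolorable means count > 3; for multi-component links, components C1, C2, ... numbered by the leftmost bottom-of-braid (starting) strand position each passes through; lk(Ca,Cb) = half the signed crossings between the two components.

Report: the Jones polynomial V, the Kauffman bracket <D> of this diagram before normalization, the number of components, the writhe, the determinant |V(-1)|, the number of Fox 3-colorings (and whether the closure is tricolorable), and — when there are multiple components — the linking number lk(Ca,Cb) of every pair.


V(x) = -x^(1/2) - x^(3/2) - x^(5/2) + x^(9/2)
bracket: A^-12 - A^-4 - 1 - A^4, w = +2
2 components, writhe +2, over 12 crossings
lk(C1,C2) = 0
det 0, colorings 27 of 3^12 — tricolorable
observation: |V(-1)| = 0: so tricolorable, since 3 divides 0


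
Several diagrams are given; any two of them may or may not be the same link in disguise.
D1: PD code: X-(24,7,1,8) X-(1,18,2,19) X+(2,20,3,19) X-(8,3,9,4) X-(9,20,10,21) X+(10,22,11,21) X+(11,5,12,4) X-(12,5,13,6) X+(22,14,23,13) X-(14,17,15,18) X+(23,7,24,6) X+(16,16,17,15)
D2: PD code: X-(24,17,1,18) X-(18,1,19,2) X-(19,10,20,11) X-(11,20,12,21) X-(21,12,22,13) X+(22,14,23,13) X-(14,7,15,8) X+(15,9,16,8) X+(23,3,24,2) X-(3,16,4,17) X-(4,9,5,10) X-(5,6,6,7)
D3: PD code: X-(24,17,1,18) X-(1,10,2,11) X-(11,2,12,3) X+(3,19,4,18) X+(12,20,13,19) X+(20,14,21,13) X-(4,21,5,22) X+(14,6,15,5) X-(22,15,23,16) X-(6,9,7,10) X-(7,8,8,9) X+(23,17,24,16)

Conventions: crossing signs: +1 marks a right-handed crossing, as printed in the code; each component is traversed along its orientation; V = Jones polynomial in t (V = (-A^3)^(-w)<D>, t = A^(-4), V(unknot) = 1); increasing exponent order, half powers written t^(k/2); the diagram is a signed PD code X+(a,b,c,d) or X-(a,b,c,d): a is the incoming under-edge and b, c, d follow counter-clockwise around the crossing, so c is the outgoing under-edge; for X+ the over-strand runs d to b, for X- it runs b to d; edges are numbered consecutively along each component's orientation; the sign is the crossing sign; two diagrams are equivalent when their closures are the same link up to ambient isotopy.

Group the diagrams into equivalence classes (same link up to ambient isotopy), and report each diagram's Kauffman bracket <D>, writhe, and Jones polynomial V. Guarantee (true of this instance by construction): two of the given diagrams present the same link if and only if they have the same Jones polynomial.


equivalence classes: {D1} | {D2} | {D3}
D1 (bracket 1; 12 crossings at w = 0): V = 1
V(D2) = -t^-6 + t^-5 - t^-4 + 2t^-3 - t^-2 + t^-1  (w -6, c 12, <D> = A^-14 - A^-10 + 2A^-6 - A^-2 + A^2 - A^6)
D3 (bracket -A^-18 + 2A^-14 - 2A^-10 + 3A^-6 - 2A^-2 + 2A^2 - A^6; 12 crossings at w = -2): V = -t^-3 + 2t^-2 - 2t^-1 + 3 - 2t + 2t^2 - t^3
key observation: V(t) takes 3 values over 3 diagrams, fixing the grouping


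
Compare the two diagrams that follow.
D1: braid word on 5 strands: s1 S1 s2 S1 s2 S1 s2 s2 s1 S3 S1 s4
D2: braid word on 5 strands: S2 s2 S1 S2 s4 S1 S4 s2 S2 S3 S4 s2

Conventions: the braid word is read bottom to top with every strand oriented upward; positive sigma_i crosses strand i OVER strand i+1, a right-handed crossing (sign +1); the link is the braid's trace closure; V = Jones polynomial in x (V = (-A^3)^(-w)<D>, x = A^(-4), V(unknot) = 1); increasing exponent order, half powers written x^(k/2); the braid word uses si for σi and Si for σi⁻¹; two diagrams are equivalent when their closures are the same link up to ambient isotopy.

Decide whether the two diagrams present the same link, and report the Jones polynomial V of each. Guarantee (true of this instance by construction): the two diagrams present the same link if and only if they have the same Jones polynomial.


equivalent: no
V(D1) = x^-1 - 1 + 2x - 2x^2 + 2x^3 - 2x^4 + x^5  (w +2, c 12, <D> = A^-14 - 2A^-10 + 2A^-6 - 2A^-2 + 2A^2 - A^6 + A^10)
V(D2) = 1  [12 crossings, <D> = A^-12, w = -4]
key observation: 2 values of V(x) split the 2 diagrams


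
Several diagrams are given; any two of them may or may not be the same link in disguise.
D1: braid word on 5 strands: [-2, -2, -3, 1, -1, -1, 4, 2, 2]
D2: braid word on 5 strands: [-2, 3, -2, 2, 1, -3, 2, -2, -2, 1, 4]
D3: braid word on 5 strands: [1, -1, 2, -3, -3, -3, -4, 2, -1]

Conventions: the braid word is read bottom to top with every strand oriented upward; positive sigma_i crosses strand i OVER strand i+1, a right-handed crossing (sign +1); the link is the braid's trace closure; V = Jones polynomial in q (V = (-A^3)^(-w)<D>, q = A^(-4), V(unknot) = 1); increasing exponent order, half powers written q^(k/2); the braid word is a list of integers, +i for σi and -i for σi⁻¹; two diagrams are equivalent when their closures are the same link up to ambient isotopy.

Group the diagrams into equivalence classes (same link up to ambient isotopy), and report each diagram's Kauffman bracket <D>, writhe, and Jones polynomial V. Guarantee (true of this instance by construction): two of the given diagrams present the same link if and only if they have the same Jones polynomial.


equivalence classes: {D1} | {D2} | {D3}
D1 (bracket A^-5 + A^-1; 9 crossings at w = -1): V = -q^(-1/2) - q^(1/2)
V(D2) = -q^(-5/2) - q^(5/2)  (w +1, c 11, <D> = A^-7 + A^13)
V(D3) = q^(-7/2) - q^(-5/2) + q^(-3/2) - 2q^(-1/2) - q^(3/2)  (w -3, c 9, <D> = A^-15 + 2A^-7 - A^-3 + A - A^5)
observation: 3 values of V(q) split the 3 diagrams


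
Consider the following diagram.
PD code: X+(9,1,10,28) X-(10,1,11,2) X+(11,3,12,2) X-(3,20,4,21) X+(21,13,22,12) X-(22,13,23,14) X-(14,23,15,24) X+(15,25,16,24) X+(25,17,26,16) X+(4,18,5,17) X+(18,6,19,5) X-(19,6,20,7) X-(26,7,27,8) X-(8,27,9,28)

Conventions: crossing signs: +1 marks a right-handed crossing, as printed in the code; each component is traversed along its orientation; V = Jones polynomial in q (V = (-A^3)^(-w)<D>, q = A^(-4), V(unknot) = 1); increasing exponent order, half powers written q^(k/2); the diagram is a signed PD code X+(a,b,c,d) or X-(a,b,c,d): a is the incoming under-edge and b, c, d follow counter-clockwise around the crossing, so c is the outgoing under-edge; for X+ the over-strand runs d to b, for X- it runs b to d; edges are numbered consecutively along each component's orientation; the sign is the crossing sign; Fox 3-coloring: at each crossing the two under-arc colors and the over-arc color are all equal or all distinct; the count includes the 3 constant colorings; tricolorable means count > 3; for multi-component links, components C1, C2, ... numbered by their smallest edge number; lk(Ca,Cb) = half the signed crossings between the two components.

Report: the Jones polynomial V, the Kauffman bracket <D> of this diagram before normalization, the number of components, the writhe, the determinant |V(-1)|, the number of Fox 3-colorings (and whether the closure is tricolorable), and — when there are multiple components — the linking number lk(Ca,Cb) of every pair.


Jones polynomial: V(q) = 1
<D> = 1; writhe 0
components 1, writhe 0 (14 crossings)
3-colorings: 3 of 3^14, det 1 — not tricolorable
note: w = 0 shifts under R1 moves; the (-A^3)^(0) factor cancels that in V


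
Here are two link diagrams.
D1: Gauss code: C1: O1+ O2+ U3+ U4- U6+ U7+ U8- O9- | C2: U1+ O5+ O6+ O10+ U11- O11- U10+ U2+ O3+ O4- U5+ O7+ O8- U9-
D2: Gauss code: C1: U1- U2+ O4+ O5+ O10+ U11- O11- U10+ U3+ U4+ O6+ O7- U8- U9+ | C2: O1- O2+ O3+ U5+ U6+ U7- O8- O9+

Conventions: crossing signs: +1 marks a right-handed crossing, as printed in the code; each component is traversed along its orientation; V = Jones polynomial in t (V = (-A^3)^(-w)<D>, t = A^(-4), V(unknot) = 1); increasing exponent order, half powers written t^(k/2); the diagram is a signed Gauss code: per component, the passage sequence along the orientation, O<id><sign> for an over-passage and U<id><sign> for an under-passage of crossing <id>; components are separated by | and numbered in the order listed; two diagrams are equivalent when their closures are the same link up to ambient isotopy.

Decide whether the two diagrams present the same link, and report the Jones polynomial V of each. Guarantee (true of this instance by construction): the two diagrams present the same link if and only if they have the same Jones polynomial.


same link: yes
V(D1) = -t^(1/2) - t^(5/2)  [11 crossings, <D> = A^-1 + A^7, w = +3]
V(D2) = -t^(1/2) - t^(5/2)  (w +3, c 11, <D> = A^-1 + A^7)
note: Reidemeister moves carry D1 (11 crossings) to D2 (11)


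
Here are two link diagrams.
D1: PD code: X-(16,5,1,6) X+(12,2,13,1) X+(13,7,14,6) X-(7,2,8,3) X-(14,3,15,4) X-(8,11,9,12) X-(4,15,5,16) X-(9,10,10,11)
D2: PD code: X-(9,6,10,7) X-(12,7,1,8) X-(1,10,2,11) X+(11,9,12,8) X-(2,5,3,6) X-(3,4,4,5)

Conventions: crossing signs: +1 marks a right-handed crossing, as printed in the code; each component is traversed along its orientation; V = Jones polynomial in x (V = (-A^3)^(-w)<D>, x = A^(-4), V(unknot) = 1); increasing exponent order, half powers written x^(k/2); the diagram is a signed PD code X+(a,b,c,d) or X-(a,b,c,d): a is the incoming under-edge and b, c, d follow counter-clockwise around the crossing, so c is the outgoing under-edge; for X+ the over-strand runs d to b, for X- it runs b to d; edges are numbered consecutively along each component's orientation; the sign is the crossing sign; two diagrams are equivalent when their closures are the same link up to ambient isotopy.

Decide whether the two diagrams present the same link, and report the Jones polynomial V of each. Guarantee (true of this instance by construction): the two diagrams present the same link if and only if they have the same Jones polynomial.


same link: no
V(D1) = -x^-4 + x^-3 + x^-1  [8 crossings, <D> = A^-8 + 1 - A^4, w = -4]
V(D2) = 1  (w -4, c 6, <D> = A^-12)
note: V(x) takes 2 values over 2 diagrams, fixing the grouping


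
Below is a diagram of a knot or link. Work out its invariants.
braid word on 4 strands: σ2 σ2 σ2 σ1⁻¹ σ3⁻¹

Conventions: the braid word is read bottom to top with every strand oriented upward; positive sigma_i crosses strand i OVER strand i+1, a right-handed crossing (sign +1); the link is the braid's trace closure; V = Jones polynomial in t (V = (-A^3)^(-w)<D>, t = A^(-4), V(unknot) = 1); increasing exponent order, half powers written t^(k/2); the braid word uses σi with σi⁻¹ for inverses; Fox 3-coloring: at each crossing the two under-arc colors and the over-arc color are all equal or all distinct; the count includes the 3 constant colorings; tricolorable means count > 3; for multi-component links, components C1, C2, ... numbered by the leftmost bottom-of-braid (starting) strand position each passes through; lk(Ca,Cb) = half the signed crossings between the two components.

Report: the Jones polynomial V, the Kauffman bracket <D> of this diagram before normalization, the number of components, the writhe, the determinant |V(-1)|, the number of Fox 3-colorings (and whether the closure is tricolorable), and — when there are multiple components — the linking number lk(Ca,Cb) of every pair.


Jones polynomial: V(t) = t + t^3 - t^4
<D> = A^-13 - A^-9 - A^-1; writhe +1
components 1, writhe +1 (5 crossings)
3-colorings: 9 of 3^5, det 3 — tricolorable
note: w = +1 (over 5 crossings) is diagram-only; (-A^3)^(-1) removes it from V


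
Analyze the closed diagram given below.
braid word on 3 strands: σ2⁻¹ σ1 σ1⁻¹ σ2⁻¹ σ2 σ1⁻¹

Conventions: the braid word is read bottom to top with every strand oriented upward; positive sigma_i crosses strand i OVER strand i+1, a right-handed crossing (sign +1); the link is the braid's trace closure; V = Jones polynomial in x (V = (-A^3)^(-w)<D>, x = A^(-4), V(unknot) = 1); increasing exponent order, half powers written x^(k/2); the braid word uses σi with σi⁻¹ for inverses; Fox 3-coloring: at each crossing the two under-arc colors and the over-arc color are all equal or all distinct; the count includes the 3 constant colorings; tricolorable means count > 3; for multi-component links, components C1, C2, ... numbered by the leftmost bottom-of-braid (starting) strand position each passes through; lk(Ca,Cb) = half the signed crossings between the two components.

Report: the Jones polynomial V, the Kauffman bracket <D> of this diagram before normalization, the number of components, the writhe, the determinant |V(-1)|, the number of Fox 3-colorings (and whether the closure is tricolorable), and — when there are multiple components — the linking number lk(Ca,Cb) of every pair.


V(x) = 1
bracket: A^-6, w = -2
1 component, writhe -2, over 6 crossings
det 1, colorings 3 of 3^6 — not tricolorable
observation: inverse pairs cancel, leaving σ2⁻¹ σ1⁻¹
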